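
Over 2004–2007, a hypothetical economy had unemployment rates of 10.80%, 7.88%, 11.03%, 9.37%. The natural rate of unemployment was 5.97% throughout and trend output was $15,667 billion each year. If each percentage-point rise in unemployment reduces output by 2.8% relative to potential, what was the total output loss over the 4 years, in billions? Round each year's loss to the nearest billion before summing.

Year 2004: gap = -2.8 × (10.8 - 5.97) = -13.524%, loss ≈ 15667 × 13.524/100 ≈ 2119.
Year 2005: gap = -2.8 × (7.88 - 5.97) = -5.348%, loss ≈ 15667 × 5.348/100 ≈ 838.
Year 2006: gap = -2.8 × (11.03 - 5.97) = -14.168%, loss ≈ 15667 × 14.168/100 ≈ 2220.
Year 2007: gap = -2.8 × (9.37 - 5.97) = -9.52%, loss ≈ 15667 × 9.52/100 ≈ 1491.
Total lost output = 2119 + 838 + 2220 + 1491 = 6668 billion.

$6,668 billion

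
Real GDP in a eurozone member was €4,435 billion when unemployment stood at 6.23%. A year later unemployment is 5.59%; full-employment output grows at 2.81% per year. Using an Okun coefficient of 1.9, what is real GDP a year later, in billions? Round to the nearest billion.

€4,614 billion

Δu = 5.59 - 6.23 = -0.64 points.
Okun's law (growth form): g_Y = g_Y* - β × Δu = 2.81 - 1.9 × (-0.64) = 2.81 + 1.216 = 4.026%.
Real GDP in the next year = 4435 × (1 + 4.026/100) = 4435 × 1.04026 ≈ 4614 billion.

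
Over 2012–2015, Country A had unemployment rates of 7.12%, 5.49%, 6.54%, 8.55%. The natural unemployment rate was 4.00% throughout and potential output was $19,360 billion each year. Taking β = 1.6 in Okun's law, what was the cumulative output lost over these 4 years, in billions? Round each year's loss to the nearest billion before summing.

$3,624 billion

Year 2012: gap = -1.6 × (7.12 - 4) = -4.992%, loss ≈ 19360 × 4.992/100 ≈ 966.
Year 2013: gap = -1.6 × (5.49 - 4) = -2.384%, loss ≈ 19360 × 2.384/100 ≈ 462.
Year 2014: gap = -1.6 × (6.54 - 4) = -4.064%, loss ≈ 19360 × 4.064/100 ≈ 787.
Year 2015: gap = -1.6 × (8.55 - 4) = -7.28%, loss ≈ 19360 × 7.28/100 ≈ 1409.
Total lost output = 966 + 462 + 787 + 1409 = 3624 billion.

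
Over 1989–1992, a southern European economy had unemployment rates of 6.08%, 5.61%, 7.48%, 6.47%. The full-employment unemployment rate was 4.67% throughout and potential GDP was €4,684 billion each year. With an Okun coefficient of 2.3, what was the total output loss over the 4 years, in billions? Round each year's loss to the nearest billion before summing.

Year 1989: gap = -2.3 × (6.08 - 4.67) = -3.243%, loss ≈ 4684 × 3.243/100 ≈ 152.
Year 1990: gap = -2.3 × (5.61 - 4.67) = -2.162%, loss ≈ 4684 × 2.162/100 ≈ 101.
Year 1991: gap = -2.3 × (7.48 - 4.67) = -6.463%, loss ≈ 4684 × 6.463/100 ≈ 303.
Year 1992: gap = -2.3 × (6.47 - 4.67) = -4.14%, loss ≈ 4684 × 4.14/100 ≈ 194.
Total lost output = 152 + 101 + 303 + 194 = 750 billion.

€750 billion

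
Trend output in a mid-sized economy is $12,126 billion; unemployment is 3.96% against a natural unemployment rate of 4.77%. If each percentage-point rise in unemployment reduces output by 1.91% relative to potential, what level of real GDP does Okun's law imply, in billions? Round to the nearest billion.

Unemployment gap = 3.96 - 4.77 = -0.81 points, so the output gap is -1.91 × (-0.81) = 1.5471%.
Actual GDP = 12126 × (1 + 1.5471/100) = 12126 × 1.015471 ≈ 12314 billion.

$12,314 billion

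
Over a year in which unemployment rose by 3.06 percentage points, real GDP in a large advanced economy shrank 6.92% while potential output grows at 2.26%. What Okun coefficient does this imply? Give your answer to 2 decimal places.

β ≈ 3.00

Growth form: g_Y = g_Y* - β × Δu, so β = (g_Y* - g_Y)/Δu.
β = (2.26 + 6.92)/3.06 = 9.18/3.06 = 3.00.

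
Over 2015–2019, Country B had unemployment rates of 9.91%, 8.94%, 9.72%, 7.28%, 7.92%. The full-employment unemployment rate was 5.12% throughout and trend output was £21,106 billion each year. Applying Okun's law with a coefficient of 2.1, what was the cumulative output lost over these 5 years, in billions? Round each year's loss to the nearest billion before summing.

£8,053 billion

Year 2015: gap = -2.1 × (9.91 - 5.12) = -10.059%, loss ≈ 21106 × 10.059/100 ≈ 2123.
Year 2016: gap = -2.1 × (8.94 - 5.12) = -8.022%, loss ≈ 21106 × 8.022/100 ≈ 1693.
Year 2017: gap = -2.1 × (9.72 - 5.12) = -9.66%, loss ≈ 21106 × 9.66/100 ≈ 2039.
Year 2018: gap = -2.1 × (7.28 - 5.12) = -4.536%, loss ≈ 21106 × 4.536/100 ≈ 957.
Year 2019: gap = -2.1 × (7.92 - 5.12) = -5.88%, loss ≈ 21106 × 5.88/100 ≈ 1241.
Total lost output = 2123 + 1693 + 2039 + 957 + 1241 = 8053 billion.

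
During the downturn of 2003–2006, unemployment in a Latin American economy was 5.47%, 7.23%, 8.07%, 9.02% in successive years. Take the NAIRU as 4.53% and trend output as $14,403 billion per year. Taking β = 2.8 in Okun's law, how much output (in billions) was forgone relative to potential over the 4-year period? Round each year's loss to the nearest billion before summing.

Year 2003: gap = -2.8 × (5.47 - 4.53) = -2.632%, loss ≈ 14403 × 2.632/100 ≈ 379.
Year 2004: gap = -2.8 × (7.23 - 4.53) = -7.56%, loss ≈ 14403 × 7.56/100 ≈ 1089.
Year 2005: gap = -2.8 × (8.07 - 4.53) = -9.912%, loss ≈ 14403 × 9.912/100 ≈ 1428.
Year 2006: gap = -2.8 × (9.02 - 4.53) = -12.572%, loss ≈ 14403 × 12.572/100 ≈ 1811.
Total lost output = 379 + 1089 + 1428 + 1811 = 4707 billion.

$4,707 billion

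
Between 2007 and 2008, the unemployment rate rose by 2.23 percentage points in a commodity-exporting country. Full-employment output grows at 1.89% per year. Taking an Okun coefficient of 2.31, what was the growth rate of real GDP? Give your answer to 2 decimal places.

-3.26%

Growth-rate Okun's law: g_Y = g_Y* - β × Δu.
g_Y = 1.89 - 2.31 × (2.23) = 1.89 - 5.1513 = -3.2613%, i.e. -3.26% to 2 d.p.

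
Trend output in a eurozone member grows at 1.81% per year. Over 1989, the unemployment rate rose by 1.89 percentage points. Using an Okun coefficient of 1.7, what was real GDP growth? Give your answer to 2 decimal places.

-1.40%

Growth-rate Okun's law: g_Y = g_Y* - β × Δu.
g_Y = 1.81 - 1.7 × (1.89) = 1.81 - 3.213 = -1.403%, i.e. -1.40% to 2 d.p.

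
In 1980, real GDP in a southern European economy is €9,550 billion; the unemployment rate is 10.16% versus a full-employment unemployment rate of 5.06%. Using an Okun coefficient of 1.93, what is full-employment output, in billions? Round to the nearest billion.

€10,593 billion

Unemployment gap = 10.16 - 5.06 = 5.1 points, so output gap = -1.93 × 5.1 = -9.843%.
Since Y = Y* × (1 + gap/100), Y* = 9550/0.90157 ≈ 10593 billion.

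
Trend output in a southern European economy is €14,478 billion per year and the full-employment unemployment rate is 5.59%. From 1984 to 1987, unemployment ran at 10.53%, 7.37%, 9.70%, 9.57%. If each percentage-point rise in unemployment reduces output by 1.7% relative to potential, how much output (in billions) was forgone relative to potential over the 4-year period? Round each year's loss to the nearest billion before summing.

€3,646 billion

Year 1984: gap = -1.7 × (10.53 - 5.59) = -8.398%, loss ≈ 14478 × 8.398/100 ≈ 1216.
Year 1985: gap = -1.7 × (7.37 - 5.59) = -3.026%, loss ≈ 14478 × 3.026/100 ≈ 438.
Year 1986: gap = -1.7 × (9.7 - 5.59) = -6.987%, loss ≈ 14478 × 6.987/100 ≈ 1012.
Year 1987: gap = -1.7 × (9.57 - 5.59) = -6.766%, loss ≈ 14478 × 6.766/100 ≈ 980.
Total lost output = 1216 + 438 + 1012 + 980 = 3646 billion.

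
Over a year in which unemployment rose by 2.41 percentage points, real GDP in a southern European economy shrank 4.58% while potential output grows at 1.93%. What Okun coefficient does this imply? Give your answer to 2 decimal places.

β ≈ 2.70

Growth form: g_Y = g_Y* - β × Δu, so β = (g_Y* - g_Y)/Δu.
β = (1.93 + 4.58)/2.41 = 6.51/2.41 = 2.70.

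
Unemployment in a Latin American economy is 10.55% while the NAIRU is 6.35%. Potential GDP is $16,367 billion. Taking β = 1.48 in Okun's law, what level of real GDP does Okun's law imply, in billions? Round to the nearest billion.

Unemployment gap = 10.55 - 6.35 = 4.2 points, so the output gap is -1.48 × 4.2 = -6.216%.
Actual GDP = 16367 × (1 - 6.216/100) = 16367 × 0.93784 ≈ 15350 billion.

$15,350 billion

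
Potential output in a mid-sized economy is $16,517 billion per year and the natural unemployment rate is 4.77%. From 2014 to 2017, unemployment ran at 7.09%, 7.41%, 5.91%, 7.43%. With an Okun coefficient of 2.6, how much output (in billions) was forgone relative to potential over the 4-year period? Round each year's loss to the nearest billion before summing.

$3,762 billion

Year 2014: gap = -2.6 × (7.09 - 4.77) = -6.032%, loss ≈ 16517 × 6.032/100 ≈ 996.
Year 2015: gap = -2.6 × (7.41 - 4.77) = -6.864%, loss ≈ 16517 × 6.864/100 ≈ 1134.
Year 2016: gap = -2.6 × (5.91 - 4.77) = -2.964%, loss ≈ 16517 × 2.964/100 ≈ 490.
Year 2017: gap = -2.6 × (7.43 - 4.77) = -6.916%, loss ≈ 16517 × 6.916/100 ≈ 1142.
Total lost output = 996 + 1134 + 490 + 1142 = 3762 billion.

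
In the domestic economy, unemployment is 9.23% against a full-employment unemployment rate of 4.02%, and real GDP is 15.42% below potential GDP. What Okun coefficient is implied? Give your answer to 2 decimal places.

β ≈ 2.96

Okun's law: output gap = -β × (u - u*).
-15.42 = -β × (9.23 - 4.02) = -β × 5.21, so β = 15.42/5.21 = 2.96.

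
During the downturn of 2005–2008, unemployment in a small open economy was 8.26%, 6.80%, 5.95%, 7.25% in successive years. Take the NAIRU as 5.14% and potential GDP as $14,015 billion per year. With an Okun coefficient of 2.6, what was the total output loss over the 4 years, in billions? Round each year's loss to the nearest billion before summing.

Year 2005: gap = -2.6 × (8.26 - 5.14) = -8.112%, loss ≈ 14015 × 8.112/100 ≈ 1137.
Year 2006: gap = -2.6 × (6.8 - 5.14) = -4.316%, loss ≈ 14015 × 4.316/100 ≈ 605.
Year 2007: gap = -2.6 × (5.95 - 5.14) = -2.106%, loss ≈ 14015 × 2.106/100 ≈ 295.
Year 2008: gap = -2.6 × (7.25 - 5.14) = -5.486%, loss ≈ 14015 × 5.486/100 ≈ 769.
Total lost output = 1137 + 605 + 295 + 769 = 2806 billion.

$2,806 billion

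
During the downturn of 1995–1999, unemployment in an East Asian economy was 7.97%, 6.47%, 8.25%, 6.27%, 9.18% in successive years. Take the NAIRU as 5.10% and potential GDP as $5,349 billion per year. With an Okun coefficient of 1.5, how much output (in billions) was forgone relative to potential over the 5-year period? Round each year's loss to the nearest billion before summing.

Year 1995: gap = -1.5 × (7.97 - 5.1) = -4.305%, loss ≈ 5349 × 4.305/100 ≈ 230.
Year 1996: gap = -1.5 × (6.47 - 5.1) = -2.055%, loss ≈ 5349 × 2.055/100 ≈ 110.
Year 1997: gap = -1.5 × (8.25 - 5.1) = -4.725%, loss ≈ 5349 × 4.725/100 ≈ 253.
Year 1998: gap = -1.5 × (6.27 - 5.1) = -1.755%, loss ≈ 5349 × 1.755/100 ≈ 94.
Year 1999: gap = -1.5 × (9.18 - 5.1) = -6.12%, loss ≈ 5349 × 6.12/100 ≈ 327.
Total lost output = 230 + 110 + 253 + 94 + 327 = 1014 billion.

$1,014 billion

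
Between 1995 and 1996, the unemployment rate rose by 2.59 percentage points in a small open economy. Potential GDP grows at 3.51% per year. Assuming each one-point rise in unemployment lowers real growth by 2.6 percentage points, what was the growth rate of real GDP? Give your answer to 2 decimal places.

-3.22%

Growth-rate Okun's law: g_Y = g_Y* - β × Δu.
g_Y = 3.51 - 2.6 × (2.59) = 3.51 - 6.734 = -3.224%, i.e. -3.22% to 2 d.p.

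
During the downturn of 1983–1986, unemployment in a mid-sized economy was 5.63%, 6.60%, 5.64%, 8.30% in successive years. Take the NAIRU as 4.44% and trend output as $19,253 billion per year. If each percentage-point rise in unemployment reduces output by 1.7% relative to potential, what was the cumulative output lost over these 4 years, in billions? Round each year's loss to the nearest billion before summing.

$2,752 billion

Year 1983: gap = -1.7 × (5.63 - 4.44) = -2.023%, loss ≈ 19253 × 2.023/100 ≈ 389.
Year 1984: gap = -1.7 × (6.6 - 4.44) = -3.672%, loss ≈ 19253 × 3.672/100 ≈ 707.
Year 1985: gap = -1.7 × (5.64 - 4.44) = -2.04%, loss ≈ 19253 × 2.04/100 ≈ 393.
Year 1986: gap = -1.7 × (8.3 - 4.44) = -6.562%, loss ≈ 19253 × 6.562/100 ≈ 1263.
Total lost output = 389 + 707 + 393 + 1263 = 2752 billion.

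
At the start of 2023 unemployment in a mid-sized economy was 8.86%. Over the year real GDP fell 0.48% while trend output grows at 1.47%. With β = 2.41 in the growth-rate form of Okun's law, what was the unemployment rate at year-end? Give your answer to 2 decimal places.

9.67%

Growth-rate Okun's law: g_Y = g_Y* - β × Δu, so Δu = (g_Y* - g_Y)/β.
Δu = (1.47 + 0.48)/2.41 = 1.95/2.41 = 0.81 percentage points.
Year-end unemployment = 8.86 + 0.81 = 9.67%.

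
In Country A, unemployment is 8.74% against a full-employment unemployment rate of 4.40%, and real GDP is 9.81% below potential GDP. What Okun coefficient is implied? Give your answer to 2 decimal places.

β ≈ 2.26

Okun's law: output gap = -β × (u - u*).
-9.81 = -β × (8.74 - 4.4) = -β × 4.34, so β = 9.81/4.34 = 2.26.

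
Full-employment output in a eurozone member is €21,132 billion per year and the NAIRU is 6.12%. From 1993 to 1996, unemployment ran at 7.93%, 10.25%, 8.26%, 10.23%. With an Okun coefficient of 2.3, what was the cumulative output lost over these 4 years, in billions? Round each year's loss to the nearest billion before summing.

€5,925 billion

Year 1993: gap = -2.3 × (7.93 - 6.12) = -4.163%, loss ≈ 21132 × 4.163/100 ≈ 880.
Year 1994: gap = -2.3 × (10.25 - 6.12) = -9.499%, loss ≈ 21132 × 9.499/100 ≈ 2007.
Year 1995: gap = -2.3 × (8.26 - 6.12) = -4.922%, loss ≈ 21132 × 4.922/100 ≈ 1040.
Year 1996: gap = -2.3 × (10.23 - 6.12) = -9.453%, loss ≈ 21132 × 9.453/100 ≈ 1998.
Total lost output = 880 + 2007 + 1040 + 1998 = 5925 billion.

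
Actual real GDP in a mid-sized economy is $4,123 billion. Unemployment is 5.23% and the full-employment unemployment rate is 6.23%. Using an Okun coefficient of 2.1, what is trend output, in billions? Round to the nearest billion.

Unemployment gap = 5.23 - 6.23 = -1 point, so output gap = -2.1 × (-1) = 2.1%.
Since Y = Y* × (1 + gap/100), Y* = 4123/1.021 ≈ 4038 billion.

$4,038 billion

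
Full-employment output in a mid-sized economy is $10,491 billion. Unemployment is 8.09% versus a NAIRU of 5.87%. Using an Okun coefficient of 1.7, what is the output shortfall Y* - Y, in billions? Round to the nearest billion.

$396 billion

Output gap = -1.7 × (8.09 - 5.87) = -1.7 × 2.22 = -3.774%.
Actual GDP ≈ 10491 × 0.96226 ≈ 10095 billion, so the shortfall is 10491 - 10095 = 396 billion.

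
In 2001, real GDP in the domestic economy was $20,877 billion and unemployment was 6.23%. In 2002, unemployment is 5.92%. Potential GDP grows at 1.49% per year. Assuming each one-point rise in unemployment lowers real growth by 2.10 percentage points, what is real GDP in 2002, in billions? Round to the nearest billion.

Δu = 5.92 - 6.23 = -0.31 points.
Okun's law (growth form): g_Y = g_Y* - β × Δu = 1.49 - 2.10 × (-0.31) = 1.49 + 0.651 = 2.141%.
Real GDP in the next year = 20877 × (1 + 2.141/100) = 20877 × 1.02141 ≈ 21324 billion.

$21,324 billion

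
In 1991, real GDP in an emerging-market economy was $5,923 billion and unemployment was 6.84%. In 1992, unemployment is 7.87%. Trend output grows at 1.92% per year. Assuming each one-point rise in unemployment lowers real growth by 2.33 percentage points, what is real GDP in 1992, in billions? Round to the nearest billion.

Δu = 7.87 - 6.84 = 1.03 points.
Okun's law (growth form): g_Y = g_Y* - β × Δu = 1.92 - 2.33 × (1.03) = 1.92 - 2.3999 = -0.4799%.
Real GDP in the next year = 5923 × (1 - 0.4799/100) = 5923 × 0.995201 ≈ 5895 billion.

$5,895 billion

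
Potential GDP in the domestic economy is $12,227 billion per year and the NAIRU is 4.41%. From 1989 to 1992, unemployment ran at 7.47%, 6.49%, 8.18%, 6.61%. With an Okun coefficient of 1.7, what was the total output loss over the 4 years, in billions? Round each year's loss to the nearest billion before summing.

$2,309 billion

Year 1989: gap = -1.7 × (7.47 - 4.41) = -5.202%, loss ≈ 12227 × 5.202/100 ≈ 636.
Year 1990: gap = -1.7 × (6.49 - 4.41) = -3.536%, loss ≈ 12227 × 3.536/100 ≈ 432.
Year 1991: gap = -1.7 × (8.18 - 4.41) = -6.409%, loss ≈ 12227 × 6.409/100 ≈ 784.
Year 1992: gap = -1.7 × (6.61 - 4.41) = -3.74%, loss ≈ 12227 × 3.74/100 ≈ 457.
Total lost output = 636 + 432 + 784 + 457 = 2309 billion.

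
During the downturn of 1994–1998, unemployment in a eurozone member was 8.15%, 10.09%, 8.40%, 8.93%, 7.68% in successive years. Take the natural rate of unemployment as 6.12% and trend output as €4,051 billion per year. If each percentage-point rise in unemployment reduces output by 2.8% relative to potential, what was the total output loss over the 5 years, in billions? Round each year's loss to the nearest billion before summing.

Year 1994: gap = -2.8 × (8.15 - 6.12) = -5.684%, loss ≈ 4051 × 5.684/100 ≈ 230.
Year 1995: gap = -2.8 × (10.09 - 6.12) = -11.116%, loss ≈ 4051 × 11.116/100 ≈ 450.
Year 1996: gap = -2.8 × (8.4 - 6.12) = -6.384%, loss ≈ 4051 × 6.384/100 ≈ 259.
Year 1997: gap = -2.8 × (8.93 - 6.12) = -7.868%, loss ≈ 4051 × 7.868/100 ≈ 319.
Year 1998: gap = -2.8 × (7.68 - 6.12) = -4.368%, loss ≈ 4051 × 4.368/100 ≈ 177.
Total lost output = 230 + 450 + 259 + 319 + 177 = 1435 billion.

€1,435 billion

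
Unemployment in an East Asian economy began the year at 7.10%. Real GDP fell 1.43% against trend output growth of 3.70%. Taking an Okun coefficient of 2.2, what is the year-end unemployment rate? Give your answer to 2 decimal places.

Growth-rate Okun's law: g_Y = g_Y* - β × Δu, so Δu = (g_Y* - g_Y)/β.
Δu = (3.7 + 1.43)/2.2 = 5.13/2.2 = 2.33 percentage points.
Year-end unemployment = 7.1 + 2.33 = 9.43%.

9.43%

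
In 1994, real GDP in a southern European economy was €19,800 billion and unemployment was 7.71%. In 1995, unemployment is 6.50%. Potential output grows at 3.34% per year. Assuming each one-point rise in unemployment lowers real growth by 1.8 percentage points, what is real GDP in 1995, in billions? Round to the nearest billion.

Δu = 6.5 - 7.71 = -1.21 points.
Okun's law (growth form): g_Y = g_Y* - β × Δu = 3.34 - 1.8 × (-1.21) = 3.34 + 2.178 = 5.518%.
Real GDP in the next year = 19800 × (1 + 5.518/100) = 19800 × 1.05518 ≈ 20893 billion.

€20,893 billion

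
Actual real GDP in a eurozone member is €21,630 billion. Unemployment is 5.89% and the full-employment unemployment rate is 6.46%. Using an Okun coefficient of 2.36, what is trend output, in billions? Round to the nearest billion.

Unemployment gap = 5.89 - 6.46 = -0.57 points, so output gap = -2.36 × (-0.57) = 1.3452%.
Since Y = Y* × (1 + gap/100), Y* = 21630/1.013452 ≈ 21343 billion.

€21,343 billion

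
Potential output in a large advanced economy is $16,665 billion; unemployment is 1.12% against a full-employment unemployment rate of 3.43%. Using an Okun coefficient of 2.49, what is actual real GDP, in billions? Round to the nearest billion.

$17,624 billion

Unemployment gap = 1.12 - 3.43 = -2.31 points, so the output gap is -2.49 × (-2.31) = 5.7519%.
Actual GDP = 16665 × (1 + 5.7519/100) = 16665 × 1.057519 ≈ 17624 billion.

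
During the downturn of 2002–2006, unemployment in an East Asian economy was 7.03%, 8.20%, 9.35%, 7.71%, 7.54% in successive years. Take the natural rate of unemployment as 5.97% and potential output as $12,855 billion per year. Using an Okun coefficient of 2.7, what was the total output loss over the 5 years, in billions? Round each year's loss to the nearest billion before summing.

Year 2002: gap = -2.7 × (7.03 - 5.97) = -2.862%, loss ≈ 12855 × 2.862/100 ≈ 368.
Year 2003: gap = -2.7 × (8.2 - 5.97) = -6.021%, loss ≈ 12855 × 6.021/100 ≈ 774.
Year 2004: gap = -2.7 × (9.35 - 5.97) = -9.126%, loss ≈ 12855 × 9.126/100 ≈ 1173.
Year 2005: gap = -2.7 × (7.71 - 5.97) = -4.698%, loss ≈ 12855 × 4.698/100 ≈ 604.
Year 2006: gap = -2.7 × (7.54 - 5.97) = -4.239%, loss ≈ 12855 × 4.239/100 ≈ 545.
Total lost output = 368 + 774 + 1173 + 604 + 545 = 3464 billion.

$3,464 billion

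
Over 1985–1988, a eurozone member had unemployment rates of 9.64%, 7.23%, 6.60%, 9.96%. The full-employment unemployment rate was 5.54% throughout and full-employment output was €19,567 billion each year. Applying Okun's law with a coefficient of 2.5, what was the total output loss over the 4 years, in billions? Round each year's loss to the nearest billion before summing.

Year 1985: gap = -2.5 × (9.64 - 5.54) = -10.25%, loss ≈ 19567 × 10.25/100 ≈ 2006.
Year 1986: gap = -2.5 × (7.23 - 5.54) = -4.225%, loss ≈ 19567 × 4.225/100 ≈ 827.
Year 1987: gap = -2.5 × (6.6 - 5.54) = -2.65%, loss ≈ 19567 × 2.65/100 ≈ 519.
Year 1988: gap = -2.5 × (9.96 - 5.54) = -11.05%, loss ≈ 19567 × 11.05/100 ≈ 2162.
Total lost output = 2006 + 827 + 519 + 2162 = 5514 billion.

€5,514 billion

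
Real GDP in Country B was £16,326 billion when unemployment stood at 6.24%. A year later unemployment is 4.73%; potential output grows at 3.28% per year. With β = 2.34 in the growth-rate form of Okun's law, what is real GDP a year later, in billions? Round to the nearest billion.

Δu = 4.73 - 6.24 = -1.51 points.
Okun's law (growth form): g_Y = g_Y* - β × Δu = 3.28 - 2.34 × (-1.51) = 3.28 + 3.5334 = 6.8134%.
Real GDP in the next year = 16326 × (1 + 6.8134/100) = 16326 × 1.068134 ≈ 17438 billion.

£17,438 billion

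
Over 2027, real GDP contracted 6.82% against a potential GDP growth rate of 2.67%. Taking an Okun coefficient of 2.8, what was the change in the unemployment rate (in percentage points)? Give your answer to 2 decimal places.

3.39 percentage points

Growth-rate Okun's law: g_Y = g_Y* - β × Δu, so Δu = (g_Y* - g_Y)/β.
Δu = (2.67 + 6.82)/2.8 = 9.49/2.8 = 3.39 percentage points.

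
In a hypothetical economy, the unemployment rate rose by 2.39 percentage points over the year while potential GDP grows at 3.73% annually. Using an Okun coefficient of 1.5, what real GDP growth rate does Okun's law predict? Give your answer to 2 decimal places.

0.15%

Growth-rate Okun's law: g_Y = g_Y* - β × Δu.
g_Y = 3.73 - 1.5 × (2.39) = 3.73 - 3.585 = 0.145%, i.e. 0.15% to 2 d.p.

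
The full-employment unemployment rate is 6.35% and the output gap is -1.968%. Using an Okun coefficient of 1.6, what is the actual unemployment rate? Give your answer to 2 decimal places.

From Okun's law, u - u* = -(output gap)/β = -(-1.968)/1.6 = 1.23 points.
So u = 6.35 + 1.23 = 7.58%.

7.58%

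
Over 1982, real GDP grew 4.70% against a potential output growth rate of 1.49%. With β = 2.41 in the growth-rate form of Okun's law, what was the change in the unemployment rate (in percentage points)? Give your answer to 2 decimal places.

-1.33 percentage points

Growth-rate Okun's law: g_Y = g_Y* - β × Δu, so Δu = (g_Y* - g_Y)/β.
Δu = (1.49 - 4.7)/2.41 = -3.21/2.41 = -1.33 percentage points.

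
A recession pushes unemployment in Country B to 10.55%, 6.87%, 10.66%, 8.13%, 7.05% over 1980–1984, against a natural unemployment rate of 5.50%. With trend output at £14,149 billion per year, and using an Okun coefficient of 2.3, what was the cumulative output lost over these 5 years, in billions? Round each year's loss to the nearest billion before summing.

Year 1980: gap = -2.3 × (10.55 - 5.5) = -11.615%, loss ≈ 14149 × 11.615/100 ≈ 1643.
Year 1981: gap = -2.3 × (6.87 - 5.5) = -3.151%, loss ≈ 14149 × 3.151/100 ≈ 446.
Year 1982: gap = -2.3 × (10.66 - 5.5) = -11.868%, loss ≈ 14149 × 11.868/100 ≈ 1679.
Year 1983: gap = -2.3 × (8.13 - 5.5) = -6.049%, loss ≈ 14149 × 6.049/100 ≈ 856.
Year 1984: gap = -2.3 × (7.05 - 5.5) = -3.565%, loss ≈ 14149 × 3.565/100 ≈ 504.
Total lost output = 1643 + 446 + 1679 + 856 + 504 = 5128 billion.

£5,128 billion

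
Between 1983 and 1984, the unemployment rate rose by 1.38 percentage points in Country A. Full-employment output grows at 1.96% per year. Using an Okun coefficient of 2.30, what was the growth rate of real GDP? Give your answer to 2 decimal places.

Growth-rate Okun's law: g_Y = g_Y* - β × Δu.
g_Y = 1.96 - 2.30 × (1.38) = 1.96 - 3.174 = -1.214%, i.e. -1.21% to 2 d.p.

-1.21%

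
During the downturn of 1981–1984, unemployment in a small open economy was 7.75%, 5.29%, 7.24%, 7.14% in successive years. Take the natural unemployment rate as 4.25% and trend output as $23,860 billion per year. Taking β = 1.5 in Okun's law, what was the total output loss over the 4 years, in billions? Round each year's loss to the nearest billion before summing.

Year 1981: gap = -1.5 × (7.75 - 4.25) = -5.25%, loss ≈ 23860 × 5.25/100 ≈ 1253.
Year 1982: gap = -1.5 × (5.29 - 4.25) = -1.56%, loss ≈ 23860 × 1.56/100 ≈ 372.
Year 1983: gap = -1.5 × (7.24 - 4.25) = -4.485%, loss ≈ 23860 × 4.485/100 ≈ 1070.
Year 1984: gap = -1.5 × (7.14 - 4.25) = -4.335%, loss ≈ 23860 × 4.335/100 ≈ 1034.
Total lost output = 1253 + 372 + 1070 + 1034 = 3729 billion.

$3,729 billion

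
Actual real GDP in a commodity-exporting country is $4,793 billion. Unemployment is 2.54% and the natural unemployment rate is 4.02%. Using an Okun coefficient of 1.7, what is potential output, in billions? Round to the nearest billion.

Unemployment gap = 2.54 - 4.02 = -1.48 points, so output gap = -1.7 × (-1.48) = 2.516%.
Since Y = Y* × (1 + gap/100), Y* = 4793/1.02516 ≈ 4675 billion.

$4,675 billion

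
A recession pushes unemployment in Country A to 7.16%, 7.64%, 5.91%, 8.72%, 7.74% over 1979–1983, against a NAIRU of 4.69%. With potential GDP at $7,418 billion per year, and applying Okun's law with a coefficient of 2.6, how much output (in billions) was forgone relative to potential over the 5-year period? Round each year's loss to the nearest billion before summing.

$2,645 billion

Year 1979: gap = -2.6 × (7.16 - 4.69) = -6.422%, loss ≈ 7418 × 6.422/100 ≈ 476.
Year 1980: gap = -2.6 × (7.64 - 4.69) = -7.67%, loss ≈ 7418 × 7.67/100 ≈ 569.
Year 1981: gap = -2.6 × (5.91 - 4.69) = -3.172%, loss ≈ 7418 × 3.172/100 ≈ 235.
Year 1982: gap = -2.6 × (8.72 - 4.69) = -10.478%, loss ≈ 7418 × 10.478/100 ≈ 777.
Year 1983: gap = -2.6 × (7.74 - 4.69) = -7.93%, loss ≈ 7418 × 7.93/100 ≈ 588.
Total lost output = 476 + 569 + 235 + 777 + 588 = 2645 billion.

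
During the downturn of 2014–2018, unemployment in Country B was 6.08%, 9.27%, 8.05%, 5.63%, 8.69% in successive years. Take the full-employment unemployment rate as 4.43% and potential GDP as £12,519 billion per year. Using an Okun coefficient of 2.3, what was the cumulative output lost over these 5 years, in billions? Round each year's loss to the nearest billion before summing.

£4,484 billion

Year 2014: gap = -2.3 × (6.08 - 4.43) = -3.795%, loss ≈ 12519 × 3.795/100 ≈ 475.
Year 2015: gap = -2.3 × (9.27 - 4.43) = -11.132%, loss ≈ 12519 × 11.132/100 ≈ 1394.
Year 2016: gap = -2.3 × (8.05 - 4.43) = -8.326%, loss ≈ 12519 × 8.326/100 ≈ 1042.
Year 2017: gap = -2.3 × (5.63 - 4.43) = -2.76%, loss ≈ 12519 × 2.76/100 ≈ 346.
Year 2018: gap = -2.3 × (8.69 - 4.43) = -9.798%, loss ≈ 12519 × 9.798/100 ≈ 1227.
Total lost output = 475 + 1394 + 1042 + 346 + 1227 = 4484 billion.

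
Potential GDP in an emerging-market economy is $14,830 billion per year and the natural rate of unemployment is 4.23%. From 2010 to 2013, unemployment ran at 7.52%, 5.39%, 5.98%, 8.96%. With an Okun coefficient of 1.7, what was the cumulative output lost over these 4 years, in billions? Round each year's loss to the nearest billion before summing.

$2,754 billion

Year 2010: gap = -1.7 × (7.52 - 4.23) = -5.593%, loss ≈ 14830 × 5.593/100 ≈ 829.
Year 2011: gap = -1.7 × (5.39 - 4.23) = -1.972%, loss ≈ 14830 × 1.972/100 ≈ 292.
Year 2012: gap = -1.7 × (5.98 - 4.23) = -2.975%, loss ≈ 14830 × 2.975/100 ≈ 441.
Year 2013: gap = -1.7 × (8.96 - 4.23) = -8.041%, loss ≈ 14830 × 8.041/100 ≈ 1192.
Total lost output = 829 + 292 + 441 + 1192 = 2754 billion.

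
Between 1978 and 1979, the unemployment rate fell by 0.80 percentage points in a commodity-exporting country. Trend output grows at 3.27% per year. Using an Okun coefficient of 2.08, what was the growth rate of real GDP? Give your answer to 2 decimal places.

4.93%

Growth-rate Okun's law: g_Y = g_Y* - β × Δu.
g_Y = 3.27 - 2.08 × (-0.80) = 3.27 + 1.664 = 4.934%, i.e. 4.93% to 2 d.p.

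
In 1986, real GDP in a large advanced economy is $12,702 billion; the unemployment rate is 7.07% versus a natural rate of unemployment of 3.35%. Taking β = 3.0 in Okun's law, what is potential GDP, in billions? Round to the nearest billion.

Unemployment gap = 7.07 - 3.35 = 3.72 points, so output gap = -3 × 3.72 = -11.16%.
Since Y = Y* × (1 + gap/100), Y* = 12702/0.8884 ≈ 14298 billion.

$14,298 billion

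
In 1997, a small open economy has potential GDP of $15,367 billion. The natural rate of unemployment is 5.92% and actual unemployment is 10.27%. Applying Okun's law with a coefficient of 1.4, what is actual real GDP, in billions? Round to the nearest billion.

$14,431 billion

Unemployment gap = 10.27 - 5.92 = 4.35 points, so the output gap is -1.4 × 4.35 = -6.09%.
Actual GDP = 15367 × (1 - 6.09/100) = 15367 × 0.9391 ≈ 14431 billion.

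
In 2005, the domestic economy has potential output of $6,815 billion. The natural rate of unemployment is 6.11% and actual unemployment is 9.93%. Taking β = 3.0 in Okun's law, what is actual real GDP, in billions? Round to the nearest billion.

$6,034 billion

Unemployment gap = 9.93 - 6.11 = 3.82 points, so the output gap is -3 × 3.82 = -11.46%.
Actual GDP = 6815 × (1 - 11.46/100) = 6815 × 0.8854 ≈ 6034 billion.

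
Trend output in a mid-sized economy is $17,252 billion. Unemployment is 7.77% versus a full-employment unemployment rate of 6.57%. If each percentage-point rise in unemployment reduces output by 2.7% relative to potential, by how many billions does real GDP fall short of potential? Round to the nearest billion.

$559 billion

Output gap = -2.7 × (7.77 - 6.57) = -2.7 × 1.2 = -3.24%.
Actual GDP ≈ 17252 × 0.9676 ≈ 16693 billion, so the shortfall is 17252 - 16693 = 559 billion.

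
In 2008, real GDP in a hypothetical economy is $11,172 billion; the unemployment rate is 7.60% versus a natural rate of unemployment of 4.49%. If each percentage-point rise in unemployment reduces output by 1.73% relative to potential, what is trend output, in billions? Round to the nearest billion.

Unemployment gap = 7.6 - 4.49 = 3.11 points, so output gap = -1.73 × 3.11 = -5.3803%.
Since Y = Y* × (1 + gap/100), Y* = 11172/0.946197 ≈ 11807 billion.

$11,807 billion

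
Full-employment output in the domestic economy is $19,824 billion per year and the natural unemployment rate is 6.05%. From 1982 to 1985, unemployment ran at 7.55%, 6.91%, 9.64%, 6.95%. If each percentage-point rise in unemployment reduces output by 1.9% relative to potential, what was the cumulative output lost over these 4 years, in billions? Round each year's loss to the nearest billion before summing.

Year 1982: gap = -1.9 × (7.55 - 6.05) = -2.85%, loss ≈ 19824 × 2.85/100 ≈ 565.
Year 1983: gap = -1.9 × (6.91 - 6.05) = -1.634%, loss ≈ 19824 × 1.634/100 ≈ 324.
Year 1984: gap = -1.9 × (9.64 - 6.05) = -6.821%, loss ≈ 19824 × 6.821/100 ≈ 1352.
Year 1985: gap = -1.9 × (6.95 - 6.05) = -1.71%, loss ≈ 19824 × 1.71/100 ≈ 339.
Total lost output = 565 + 324 + 1352 + 339 = 2580 billion.

$2,580 billion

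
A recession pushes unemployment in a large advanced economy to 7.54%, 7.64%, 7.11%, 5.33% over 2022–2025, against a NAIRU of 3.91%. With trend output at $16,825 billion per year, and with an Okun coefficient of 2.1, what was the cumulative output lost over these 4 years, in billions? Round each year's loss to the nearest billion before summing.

Year 2022: gap = -2.1 × (7.54 - 3.91) = -7.623%, loss ≈ 16825 × 7.623/100 ≈ 1283.
Year 2023: gap = -2.1 × (7.64 - 3.91) = -7.833%, loss ≈ 16825 × 7.833/100 ≈ 1318.
Year 2024: gap = -2.1 × (7.11 - 3.91) = -6.72%, loss ≈ 16825 × 6.72/100 ≈ 1131.
Year 2025: gap = -2.1 × (5.33 - 3.91) = -2.982%, loss ≈ 16825 × 2.982/100 ≈ 502.
Total lost output = 1283 + 1318 + 1131 + 502 = 4234 billion.

$4,234 billion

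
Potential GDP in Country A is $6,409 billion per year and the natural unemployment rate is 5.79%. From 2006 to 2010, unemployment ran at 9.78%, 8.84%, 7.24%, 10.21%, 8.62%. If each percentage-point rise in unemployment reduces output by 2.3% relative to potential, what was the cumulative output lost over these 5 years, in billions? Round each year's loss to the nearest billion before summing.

Year 2006: gap = -2.3 × (9.78 - 5.79) = -9.177%, loss ≈ 6409 × 9.177/100 ≈ 588.
Year 2007: gap = -2.3 × (8.84 - 5.79) = -7.015%, loss ≈ 6409 × 7.015/100 ≈ 450.
Year 2008: gap = -2.3 × (7.24 - 5.79) = -3.335%, loss ≈ 6409 × 3.335/100 ≈ 214.
Year 2009: gap = -2.3 × (10.21 - 5.79) = -10.166%, loss ≈ 6409 × 10.166/100 ≈ 652.
Year 2010: gap = -2.3 × (8.62 - 5.79) = -6.509%, loss ≈ 6409 × 6.509/100 ≈ 417.
Total lost output = 588 + 450 + 214 + 652 + 417 = 2321 billion.

$2,321 billion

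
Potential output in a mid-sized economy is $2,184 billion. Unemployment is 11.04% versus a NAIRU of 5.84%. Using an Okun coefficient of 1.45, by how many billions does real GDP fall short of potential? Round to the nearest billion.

$165 billion

Output gap = -1.45 × (11.04 - 5.84) = -1.45 × 5.2 = -7.54%.
Actual GDP ≈ 2184 × 0.9246 ≈ 2019 billion, so the shortfall is 2184 - 2019 = 165 billion.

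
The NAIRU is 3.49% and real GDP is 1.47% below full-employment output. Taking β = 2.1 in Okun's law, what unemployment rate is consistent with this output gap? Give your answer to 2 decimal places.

From Okun's law, u - u* = -(output gap)/β = -(-1.47)/2.1 = 0.7 points.
So u = 3.49 + 0.7 = 4.19%.

4.19%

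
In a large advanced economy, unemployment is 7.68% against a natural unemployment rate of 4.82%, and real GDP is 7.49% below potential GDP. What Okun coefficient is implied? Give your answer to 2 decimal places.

Okun's law: output gap = -β × (u - u*).
-7.49 = -β × (7.68 - 4.82) = -β × 2.86, so β = 7.49/2.86 = 2.62.

β ≈ 2.62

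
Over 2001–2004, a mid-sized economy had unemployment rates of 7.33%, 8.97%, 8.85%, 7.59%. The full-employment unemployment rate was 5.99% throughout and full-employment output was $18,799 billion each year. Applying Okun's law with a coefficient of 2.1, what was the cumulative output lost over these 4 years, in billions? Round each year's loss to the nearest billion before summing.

Year 2001: gap = -2.1 × (7.33 - 5.99) = -2.814%, loss ≈ 18799 × 2.814/100 ≈ 529.
Year 2002: gap = -2.1 × (8.97 - 5.99) = -6.258%, loss ≈ 18799 × 6.258/100 ≈ 1176.
Year 2003: gap = -2.1 × (8.85 - 5.99) = -6.006%, loss ≈ 18799 × 6.006/100 ≈ 1129.
Year 2004: gap = -2.1 × (7.59 - 5.99) = -3.36%, loss ≈ 18799 × 3.36/100 ≈ 632.
Total lost output = 529 + 1176 + 1129 + 632 = 3466 billion.

$3,466 billion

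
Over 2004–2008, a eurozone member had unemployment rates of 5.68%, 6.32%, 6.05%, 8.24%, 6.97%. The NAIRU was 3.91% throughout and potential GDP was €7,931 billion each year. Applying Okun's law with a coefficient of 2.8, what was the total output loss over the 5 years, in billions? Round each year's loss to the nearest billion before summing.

€3,045 billion

Year 2004: gap = -2.8 × (5.68 - 3.91) = -4.956%, loss ≈ 7931 × 4.956/100 ≈ 393.
Year 2005: gap = -2.8 × (6.32 - 3.91) = -6.748%, loss ≈ 7931 × 6.748/100 ≈ 535.
Year 2006: gap = -2.8 × (6.05 - 3.91) = -5.992%, loss ≈ 7931 × 5.992/100 ≈ 475.
Year 2007: gap = -2.8 × (8.24 - 3.91) = -12.124%, loss ≈ 7931 × 12.124/100 ≈ 962.
Year 2008: gap = -2.8 × (6.97 - 3.91) = -8.568%, loss ≈ 7931 × 8.568/100 ≈ 680.
Total lost output = 393 + 535 + 475 + 962 + 680 = 3045 billion.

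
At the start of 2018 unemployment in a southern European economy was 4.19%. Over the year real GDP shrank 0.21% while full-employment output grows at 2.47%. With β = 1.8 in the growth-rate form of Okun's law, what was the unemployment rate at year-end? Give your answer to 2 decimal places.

5.68%

Growth-rate Okun's law: g_Y = g_Y* - β × Δu, so Δu = (g_Y* - g_Y)/β.
Δu = (2.47 + 0.21)/1.8 = 2.68/1.8 = 1.49 percentage points.
Year-end unemployment = 4.19 + 1.49 = 5.68%.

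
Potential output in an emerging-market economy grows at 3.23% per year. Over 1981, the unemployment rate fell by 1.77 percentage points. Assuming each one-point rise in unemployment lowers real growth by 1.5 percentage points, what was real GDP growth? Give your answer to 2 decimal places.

5.89%

Growth-rate Okun's law: g_Y = g_Y* - β × Δu.
g_Y = 3.23 - 1.5 × (-1.77) = 3.23 + 2.655 = 5.885%, i.e. 5.89% to 2 d.p.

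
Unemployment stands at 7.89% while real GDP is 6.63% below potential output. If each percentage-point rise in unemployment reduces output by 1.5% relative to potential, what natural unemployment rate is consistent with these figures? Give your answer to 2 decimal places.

From Okun's law, u - u* = -(output gap)/β = -(-6.63)/1.5 = 4.42 points.
So u* = 7.89 - 4.42 = 3.47%.

3.47%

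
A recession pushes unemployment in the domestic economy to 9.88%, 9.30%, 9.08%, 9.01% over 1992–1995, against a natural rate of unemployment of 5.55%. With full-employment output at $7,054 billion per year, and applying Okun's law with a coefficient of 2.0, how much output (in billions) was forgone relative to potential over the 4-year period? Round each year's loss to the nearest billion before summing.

$2,126 billion

Year 1992: gap = -2.0 × (9.88 - 5.55) = -8.66%, loss ≈ 7054 × 8.66/100 ≈ 611.
Year 1993: gap = -2.0 × (9.3 - 5.55) = -7.5%, loss ≈ 7054 × 7.5/100 ≈ 529.
Year 1994: gap = -2.0 × (9.08 - 5.55) = -7.06%, loss ≈ 7054 × 7.06/100 ≈ 498.
Year 1995: gap = -2.0 × (9.01 - 5.55) = -6.92%, loss ≈ 7054 × 6.92/100 ≈ 488.
Total lost output = 611 + 529 + 498 + 488 = 2126 billion.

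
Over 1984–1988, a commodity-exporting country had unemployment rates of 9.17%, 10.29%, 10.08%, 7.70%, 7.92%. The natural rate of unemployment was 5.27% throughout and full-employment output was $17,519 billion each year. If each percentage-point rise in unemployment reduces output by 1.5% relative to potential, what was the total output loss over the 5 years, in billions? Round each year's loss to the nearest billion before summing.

Year 1984: gap = -1.5 × (9.17 - 5.27) = -5.85%, loss ≈ 17519 × 5.85/100 ≈ 1025.
Year 1985: gap = -1.5 × (10.29 - 5.27) = -7.53%, loss ≈ 17519 × 7.53/100 ≈ 1319.
Year 1986: gap = -1.5 × (10.08 - 5.27) = -7.215%, loss ≈ 17519 × 7.215/100 ≈ 1264.
Year 1987: gap = -1.5 × (7.7 - 5.27) = -3.645%, loss ≈ 17519 × 3.645/100 ≈ 639.
Year 1988: gap = -1.5 × (7.92 - 5.27) = -3.975%, loss ≈ 17519 × 3.975/100 ≈ 696.
Total lost output = 1025 + 1319 + 1264 + 639 + 696 = 4943 billion.

$4,943 billion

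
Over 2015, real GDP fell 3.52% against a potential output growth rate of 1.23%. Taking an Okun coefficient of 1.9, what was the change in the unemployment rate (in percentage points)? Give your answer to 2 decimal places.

2.50 percentage points

Growth-rate Okun's law: g_Y = g_Y* - β × Δu, so Δu = (g_Y* - g_Y)/β.
Δu = (1.23 + 3.52)/1.9 = 4.75/1.9 = 2.50 percentage points.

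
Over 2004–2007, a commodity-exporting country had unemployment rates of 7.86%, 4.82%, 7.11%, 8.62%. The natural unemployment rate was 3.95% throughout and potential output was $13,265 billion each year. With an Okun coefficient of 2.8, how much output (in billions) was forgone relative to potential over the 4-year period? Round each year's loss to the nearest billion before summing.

$4,684 billion

Year 2004: gap = -2.8 × (7.86 - 3.95) = -10.948%, loss ≈ 13265 × 10.948/100 ≈ 1452.
Year 2005: gap = -2.8 × (4.82 - 3.95) = -2.436%, loss ≈ 13265 × 2.436/100 ≈ 323.
Year 2006: gap = -2.8 × (7.11 - 3.95) = -8.848%, loss ≈ 13265 × 8.848/100 ≈ 1174.
Year 2007: gap = -2.8 × (8.62 - 3.95) = -13.076%, loss ≈ 13265 × 13.076/100 ≈ 1735.
Total lost output = 1452 + 323 + 1174 + 1735 = 4684 billion.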